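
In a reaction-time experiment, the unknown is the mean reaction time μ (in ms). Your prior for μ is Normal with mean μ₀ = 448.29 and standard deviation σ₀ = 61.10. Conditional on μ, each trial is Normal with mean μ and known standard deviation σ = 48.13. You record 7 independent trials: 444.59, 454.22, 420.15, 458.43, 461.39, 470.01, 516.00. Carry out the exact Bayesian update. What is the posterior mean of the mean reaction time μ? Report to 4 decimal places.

459.6751

For Normal data with known variance σ², a Normal(μ₀, σ₀²) prior on μ is conjugate. Posterior precision = 1/σ₀² + n/σ²; posterior mean is the precision-weighted average of μ₀ and x̄.
Σxᵢ = 444.59 + 454.22 + 420.15 + 458.43 + 461.39 + 470.01 + 516.00 = 3224.79, so n·x̄ = 3224.79.
σ₀² = 61.10² = 3733.21, σ² = 48.13² = 2316.4969; σ² + n·σ₀² = 2316.4969 + 7·3733.21 = 28448.9669.
Posterior mean = (μ₀/σ₀² + n·x̄/σ²)/(1/σ₀² + n/σ²) = (σ²·μ₀ + σ₀²·n·x̄)/(σ² + n·σ₀²) = (2316.4969·448.29 + 3733.21·3224.79)/28448.9669 = 13077280.671201/28448.9669 = 459.6751.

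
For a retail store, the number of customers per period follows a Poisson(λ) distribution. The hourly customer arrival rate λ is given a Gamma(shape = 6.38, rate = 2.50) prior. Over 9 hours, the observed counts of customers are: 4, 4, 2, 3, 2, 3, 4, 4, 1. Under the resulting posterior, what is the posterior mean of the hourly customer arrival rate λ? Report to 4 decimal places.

With a Gamma(shape α, rate β) prior, the Poisson likelihood is conjugate: the posterior is Gamma(α + ΣXᵢ, β + n).
Sum of counts S = 27 over n = 9 hours.
Posterior: Gamma(α+S, β+n) = Gamma(6.38+27, 2.50+9) = Gamma(33.38, 11.50).
Posterior mean = α/β = 33.38/11.50 = 2.9026.

2.9026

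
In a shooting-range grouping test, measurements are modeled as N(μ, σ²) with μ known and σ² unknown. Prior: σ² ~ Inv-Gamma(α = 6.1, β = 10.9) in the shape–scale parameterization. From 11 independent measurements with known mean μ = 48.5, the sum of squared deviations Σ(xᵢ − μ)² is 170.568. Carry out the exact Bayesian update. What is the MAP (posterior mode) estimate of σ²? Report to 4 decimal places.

With known mean μ and an Inverse-Gamma(α, β) prior on σ², the Normal likelihood is conjugate: posterior is Inv-Gamma(α + n/2, β + Σ(xᵢ−μ)²/2).
Posterior: Inv-Gamma(6.1 + 11/2, 10.9 + 170.568/2) = Inv-Gamma(11.60, 96.1840).
Mode = β/(α+1) = 96.1840/12.60 = 7.6337.

7.6337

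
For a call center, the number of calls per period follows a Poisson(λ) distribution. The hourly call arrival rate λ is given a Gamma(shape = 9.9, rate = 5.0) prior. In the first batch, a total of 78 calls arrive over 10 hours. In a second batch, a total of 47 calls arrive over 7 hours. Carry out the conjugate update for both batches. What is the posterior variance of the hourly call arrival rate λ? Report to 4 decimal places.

0.2787

With a Gamma(shape α, rate β) prior, the Poisson likelihood is conjugate: the posterior is Gamma(α + ΣXᵢ, β + n).
After batch 1: Gamma(α+S, β+n) = Gamma(9.9+78, 5.0+10) = Gamma(87.9, 15.0).
After batch 2: Gamma(α+S, β+n) = Gamma(87.9+47, 15.0+7) = Gamma(134.9, 22.0).
Var = α/β² = 134.9/22.0² = 0.2787.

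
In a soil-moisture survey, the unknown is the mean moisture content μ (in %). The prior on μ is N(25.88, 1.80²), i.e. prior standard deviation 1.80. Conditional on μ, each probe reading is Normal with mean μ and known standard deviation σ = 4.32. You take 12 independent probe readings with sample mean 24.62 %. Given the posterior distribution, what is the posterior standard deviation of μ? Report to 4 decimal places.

For Normal data with known variance σ², a Normal(μ₀, σ₀²) prior on μ is conjugate. Posterior precision = 1/σ₀² + n/σ²; posterior mean is the precision-weighted average of μ₀ and x̄.
σ₀² = 1.80² = 3.24, σ² = 4.32² = 18.6624; σ² + n·σ₀² = 18.6624 + 12·3.24 = 57.5424.
Posterior precision = 1/σ₀² + n/σ² = 1/3.24 + 12/18.6624 = (σ² + n·σ₀²)/(σ₀²σ²) = 57.5424/(3.24·18.6624); posterior variance σₙ² = σ₀²σ²/(σ² + n·σ₀²) = 3.24·18.6624/57.5424 = 1.050811.
Posterior SD = √σₙ² = √(3.24·18.6624/57.5424) = 1.0251.

1.0251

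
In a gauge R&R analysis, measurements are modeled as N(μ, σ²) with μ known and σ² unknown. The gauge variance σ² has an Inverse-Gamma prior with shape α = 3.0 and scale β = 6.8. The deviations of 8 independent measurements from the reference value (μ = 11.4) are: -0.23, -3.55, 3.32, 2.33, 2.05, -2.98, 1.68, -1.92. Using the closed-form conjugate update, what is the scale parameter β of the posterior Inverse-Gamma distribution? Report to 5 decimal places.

With known mean μ and an Inverse-Gamma(α, β) prior on σ², the Normal likelihood is conjugate: posterior is Inv-Gamma(α + n/2, β + Σ(xᵢ−μ)²/2).
Σ(xᵢ−μ)² = (-0.23)² + (-3.55)² + (3.32)² + (2.33)² + (2.05)² + (-2.98)² + (1.68)² + (-1.92)² = 48.6984.
Posterior: Inv-Gamma(3.0 + 8/2, 6.8 + 48.6984/2) = Inv-Gamma(7.00, 31.14920).
Posterior β = 31.14920.

31.14920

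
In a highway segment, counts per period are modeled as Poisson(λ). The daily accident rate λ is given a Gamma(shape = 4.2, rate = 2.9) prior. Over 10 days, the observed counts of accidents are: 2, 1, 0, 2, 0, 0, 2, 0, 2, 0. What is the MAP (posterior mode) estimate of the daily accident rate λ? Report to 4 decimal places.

With a Gamma(shape α, rate β) prior, the Poisson likelihood is conjugate: the posterior is Gamma(α + ΣXᵢ, β + n).
Sum of counts S = 9 over n = 10 days.
Posterior: Gamma(α+S, β+n) = Gamma(4.2+9, 2.9+10) = Gamma(13.2, 12.9).
Mode of Gamma(α,β) for α≥1 is (α−1)/β = 12.2/12.9 = 0.9457.

0.9457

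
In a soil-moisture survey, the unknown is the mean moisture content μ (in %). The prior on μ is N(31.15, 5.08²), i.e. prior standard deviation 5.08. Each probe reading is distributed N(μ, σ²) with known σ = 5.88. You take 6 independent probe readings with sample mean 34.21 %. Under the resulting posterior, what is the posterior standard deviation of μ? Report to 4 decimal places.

2.1704

For Normal data with known variance σ², a Normal(μ₀, σ₀²) prior on μ is conjugate. Posterior precision = 1/σ₀² + n/σ²; posterior mean is the precision-weighted average of μ₀ and x̄.
σ₀² = 5.08² = 25.8064, σ² = 5.88² = 34.5744; σ² + n·σ₀² = 34.5744 + 6·25.8064 = 189.4128.
Posterior precision = 1/σ₀² + n/σ² = 1/25.8064 + 6/34.5744 = (σ² + n·σ₀²)/(σ₀²σ²) = 189.4128/(25.8064·34.5744); posterior variance σₙ² = σ₀²σ²/(σ² + n·σ₀²) = 25.8064·34.5744/189.4128 = 4.710562.
Posterior SD = √σₙ² = √(25.8064·34.5744/189.4128) = 2.1704.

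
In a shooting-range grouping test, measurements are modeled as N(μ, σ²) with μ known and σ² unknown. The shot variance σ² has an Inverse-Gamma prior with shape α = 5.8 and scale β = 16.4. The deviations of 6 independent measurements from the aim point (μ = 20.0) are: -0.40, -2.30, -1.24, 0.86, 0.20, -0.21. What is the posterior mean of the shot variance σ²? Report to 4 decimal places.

With known mean μ and an Inverse-Gamma(α, β) prior on σ², the Normal likelihood is conjugate: posterior is Inv-Gamma(α + n/2, β + Σ(xᵢ−μ)²/2).
Σ(xᵢ−μ)² = (-0.40)² + (-2.30)² + (-1.24)² + (0.86)² + (0.20)² + (-0.21)² = 7.8113.
Posterior: Inv-Gamma(5.8 + 6/2, 16.4 + 7.8113/2) = Inv-Gamma(8.80, 20.30565).
E[σ²|data] = β/(α−1) = 20.30565/7.80 = 2.6033.

2.6033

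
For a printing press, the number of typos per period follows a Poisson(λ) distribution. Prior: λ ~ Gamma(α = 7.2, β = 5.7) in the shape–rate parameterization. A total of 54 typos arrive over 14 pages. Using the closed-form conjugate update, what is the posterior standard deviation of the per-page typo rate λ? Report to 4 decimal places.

With a Gamma(shape α, rate β) prior, the Poisson likelihood is conjugate: the posterior is Gamma(α + ΣXᵢ, β + n).
Posterior: Gamma(α+S, β+n) = Gamma(7.2+54, 5.7+14) = Gamma(61.2, 19.7).
SD = √α/β = √61.2/19.7 = 0.3971.

0.3971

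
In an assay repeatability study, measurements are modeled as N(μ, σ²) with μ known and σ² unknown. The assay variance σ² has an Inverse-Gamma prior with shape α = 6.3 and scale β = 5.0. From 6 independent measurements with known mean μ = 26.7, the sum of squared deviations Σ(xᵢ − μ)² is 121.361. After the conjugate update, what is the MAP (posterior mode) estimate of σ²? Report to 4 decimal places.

With known mean μ and an Inverse-Gamma(α, β) prior on σ², the Normal likelihood is conjugate: posterior is Inv-Gamma(α + n/2, β + Σ(xᵢ−μ)²/2).
Posterior: Inv-Gamma(6.3 + 6/2, 5.0 + 121.361/2) = Inv-Gamma(9.30, 65.6805).
Mode = β/(α+1) = 65.6805/10.30 = 6.3767.

6.3767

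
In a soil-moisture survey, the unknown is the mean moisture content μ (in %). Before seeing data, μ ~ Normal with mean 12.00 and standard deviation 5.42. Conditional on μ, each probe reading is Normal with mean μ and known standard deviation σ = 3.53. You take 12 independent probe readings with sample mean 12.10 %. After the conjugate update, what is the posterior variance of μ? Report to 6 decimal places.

For Normal data with known variance σ², a Normal(μ₀, σ₀²) prior on μ is conjugate. Posterior precision = 1/σ₀² + n/σ²; posterior mean is the precision-weighted average of μ₀ and x̄.
σ₀² = 5.42² = 29.3764, σ² = 3.53² = 12.4609; σ² + n·σ₀² = 12.4609 + 12·29.3764 = 364.9777.
Posterior precision = 1/σ₀² + n/σ² = 1/29.3764 + 12/12.4609 = (σ² + n·σ₀²)/(σ₀²σ²) = 364.9777/(29.3764·12.4609); posterior variance σₙ² = σ₀²σ²/(σ² + n·σ₀²) = 29.3764·12.4609/364.9777 = 1.002955.

1.002955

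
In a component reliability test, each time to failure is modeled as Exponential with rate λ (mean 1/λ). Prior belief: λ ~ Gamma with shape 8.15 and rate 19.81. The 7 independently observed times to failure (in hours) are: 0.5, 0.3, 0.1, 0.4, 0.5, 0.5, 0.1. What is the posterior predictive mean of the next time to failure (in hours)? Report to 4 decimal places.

With a Gamma(shape α, rate β) prior on the exponential rate λ, the posterior after n observations with total T = Σxᵢ is Gamma(α+n, β+T).
Sum of observations T = 2.4 hours; n = 7.
Posterior: Gamma(8.15+7, 19.81+2.4) = Gamma(15.15, 22.21).
The predictive distribution for the next observation is Lomax; its mean is β/(α−1) = 22.21/14.15 = 1.5696.

1.5696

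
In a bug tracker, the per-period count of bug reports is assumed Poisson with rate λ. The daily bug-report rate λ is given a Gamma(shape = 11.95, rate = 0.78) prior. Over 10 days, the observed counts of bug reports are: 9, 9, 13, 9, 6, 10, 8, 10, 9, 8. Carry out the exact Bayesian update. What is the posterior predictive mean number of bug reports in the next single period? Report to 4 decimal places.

With a Gamma(shape α, rate β) prior, the Poisson likelihood is conjugate: the posterior is Gamma(α + ΣXᵢ, β + n).
Sum of counts S = 91 over n = 10 days.
Posterior: Gamma(α+S, β+n) = Gamma(11.95+91, 0.78+10) = Gamma(102.95, 10.78).
The predictive distribution for one future period is NegBinom with mean α/β = 9.5501.

9.5501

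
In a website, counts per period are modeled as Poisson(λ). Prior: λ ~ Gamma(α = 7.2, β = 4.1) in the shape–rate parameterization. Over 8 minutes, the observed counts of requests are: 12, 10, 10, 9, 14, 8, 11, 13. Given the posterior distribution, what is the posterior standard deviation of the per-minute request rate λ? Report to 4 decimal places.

With a Gamma(shape α, rate β) prior, the Poisson likelihood is conjugate: the posterior is Gamma(α + ΣXᵢ, β + n).
Sum of counts S = 87 over n = 8 minutes.
Posterior: Gamma(α+S, β+n) = Gamma(7.2+87, 4.1+8) = Gamma(94.2, 12.1).
SD = √α/β = √94.2/12.1 = 0.8021.

0.8021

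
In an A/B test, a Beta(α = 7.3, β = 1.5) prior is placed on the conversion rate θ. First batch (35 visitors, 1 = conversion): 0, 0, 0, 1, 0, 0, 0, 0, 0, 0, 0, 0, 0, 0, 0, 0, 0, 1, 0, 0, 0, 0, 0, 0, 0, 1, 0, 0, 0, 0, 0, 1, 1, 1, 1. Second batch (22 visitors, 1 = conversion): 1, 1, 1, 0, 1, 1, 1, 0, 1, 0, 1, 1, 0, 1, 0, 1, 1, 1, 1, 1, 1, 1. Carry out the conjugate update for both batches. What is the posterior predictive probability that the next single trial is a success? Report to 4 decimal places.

0.4757

The Beta prior is conjugate to a Binomial/Bernoulli likelihood; the update adds successes to α and failures to β.
After batch 1: Beta(7.3+7, 1.5+28) = Beta(14.3, 29.5).
After batch 2: Beta(14.3+17, 29.5+5) = Beta(31.3, 34.5).
For a single future Bernoulli trial, P(success | data) = α/(α+β) = 0.4757.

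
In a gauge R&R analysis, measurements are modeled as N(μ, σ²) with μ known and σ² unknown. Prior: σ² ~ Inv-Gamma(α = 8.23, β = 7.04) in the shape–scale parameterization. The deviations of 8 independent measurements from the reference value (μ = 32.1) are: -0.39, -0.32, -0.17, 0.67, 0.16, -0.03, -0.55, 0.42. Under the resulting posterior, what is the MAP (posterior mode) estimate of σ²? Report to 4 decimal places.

With known mean μ and an Inverse-Gamma(α, β) prior on σ², the Normal likelihood is conjugate: posterior is Inv-Gamma(α + n/2, β + Σ(xᵢ−μ)²/2).
Σ(xᵢ−μ)² = (-0.39)² + (-0.32)² + (-0.17)² + (0.67)² + (0.16)² + (-0.03)² + (-0.55)² + (0.42)² = 1.2377.
Posterior: Inv-Gamma(8.23 + 8/2, 7.04 + 1.2377/2) = Inv-Gamma(12.23, 7.65885).
Mode = β/(α+1) = 7.65885/13.23 = 0.5789.

0.5789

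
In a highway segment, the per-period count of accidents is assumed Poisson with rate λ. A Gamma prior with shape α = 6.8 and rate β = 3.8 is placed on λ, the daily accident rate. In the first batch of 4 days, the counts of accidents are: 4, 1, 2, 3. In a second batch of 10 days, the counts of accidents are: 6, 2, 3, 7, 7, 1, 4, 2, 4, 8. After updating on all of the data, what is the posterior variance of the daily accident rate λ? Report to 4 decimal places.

0.1919

With a Gamma(shape α, rate β) prior, the Poisson likelihood is conjugate: the posterior is Gamma(α + ΣXᵢ, β + n).
Batch 1: sum of counts S = 10 over n = 4 days.
After batch 1: Gamma(α+S, β+n) = Gamma(6.8+10, 3.8+4) = Gamma(16.8, 7.8).
Batch 2: sum of counts S = 44 over n = 10 days.
After batch 2: Gamma(α+S, β+n) = Gamma(16.8+44, 7.8+10) = Gamma(60.8, 17.8).
Var = α/β² = 60.8/17.8² = 0.1919.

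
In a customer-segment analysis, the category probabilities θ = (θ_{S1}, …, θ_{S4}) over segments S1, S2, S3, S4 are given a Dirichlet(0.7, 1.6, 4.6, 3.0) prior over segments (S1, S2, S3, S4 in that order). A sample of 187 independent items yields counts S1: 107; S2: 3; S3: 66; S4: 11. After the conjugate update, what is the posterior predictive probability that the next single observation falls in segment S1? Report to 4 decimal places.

0.5470

The Dirichlet prior is conjugate to the Multinomial likelihood: each posterior αⱼ = prior αⱼ + observed count nⱼ.
Posterior concentration: (107.7, 4.6, 70.6, 14.0), total = 196.9.
P(next = S1 | data) = α_{S1}/Σα = 0.5470.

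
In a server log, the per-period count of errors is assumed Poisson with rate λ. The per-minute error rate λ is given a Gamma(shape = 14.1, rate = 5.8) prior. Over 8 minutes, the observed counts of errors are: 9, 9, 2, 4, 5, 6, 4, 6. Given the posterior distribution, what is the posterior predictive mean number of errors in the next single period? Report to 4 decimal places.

4.2826

With a Gamma(shape α, rate β) prior, the Poisson likelihood is conjugate: the posterior is Gamma(α + ΣXᵢ, β + n).
Sum of counts S = 45 over n = 8 minutes.
Posterior: Gamma(α+S, β+n) = Gamma(14.1+45, 5.8+8) = Gamma(59.1, 13.8).
The predictive distribution for one future period is NegBinom with mean α/β = 4.2826.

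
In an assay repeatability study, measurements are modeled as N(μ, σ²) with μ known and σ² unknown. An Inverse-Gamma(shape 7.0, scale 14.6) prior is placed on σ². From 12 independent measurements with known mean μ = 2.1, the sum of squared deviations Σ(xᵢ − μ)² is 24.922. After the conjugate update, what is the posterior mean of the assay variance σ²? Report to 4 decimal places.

With known mean μ and an Inverse-Gamma(α, β) prior on σ², the Normal likelihood is conjugate: posterior is Inv-Gamma(α + n/2, β + Σ(xᵢ−μ)²/2).
Posterior: Inv-Gamma(7.0 + 12/2, 14.6 + 24.922/2) = Inv-Gamma(13.00, 27.0610).
E[σ²|data] = β/(α−1) = 27.0610/12.00 = 2.2551.

2.2551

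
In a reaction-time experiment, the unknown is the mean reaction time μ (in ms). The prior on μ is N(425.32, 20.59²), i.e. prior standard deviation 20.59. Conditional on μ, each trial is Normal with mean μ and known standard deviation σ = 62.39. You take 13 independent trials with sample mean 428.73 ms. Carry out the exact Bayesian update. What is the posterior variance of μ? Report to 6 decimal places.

For Normal data with known variance σ², a Normal(μ₀, σ₀²) prior on μ is conjugate. Posterior precision = 1/σ₀² + n/σ²; posterior mean is the precision-weighted average of μ₀ and x̄.
σ₀² = 20.59² = 423.9481, σ² = 62.39² = 3892.5121; σ² + n·σ₀² = 3892.5121 + 13·423.9481 = 9403.8374.
Posterior precision = 1/σ₀² + n/σ² = 1/423.9481 + 13/3892.5121 = (σ² + n·σ₀²)/(σ₀²σ²) = 9403.8374/(423.9481·3892.5121); posterior variance σₙ² = σ₀²σ²/(σ² + n·σ₀²) = 423.9481·3892.5121/9403.8374 = 175.484011.

175.484011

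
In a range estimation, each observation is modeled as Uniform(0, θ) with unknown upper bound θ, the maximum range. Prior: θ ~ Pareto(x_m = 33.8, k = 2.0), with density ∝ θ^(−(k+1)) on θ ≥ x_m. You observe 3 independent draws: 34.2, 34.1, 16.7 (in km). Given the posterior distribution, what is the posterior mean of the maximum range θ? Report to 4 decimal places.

A Pareto(scale x_m, shape k) prior on the upper bound θ of Uniform(0, θ) is conjugate: posterior is Pareto(max(x_m, max xᵢ), k + n).
Sample maximum = 34.2; prior scale x_m = 33.8 → posterior scale = max = 34.2.
Posterior shape = 2.0 + 3 = 5.0.
E[θ|data] = k·x_m/(k−1) = 5.0·34.2/4.0 = 42.7500.

42.7500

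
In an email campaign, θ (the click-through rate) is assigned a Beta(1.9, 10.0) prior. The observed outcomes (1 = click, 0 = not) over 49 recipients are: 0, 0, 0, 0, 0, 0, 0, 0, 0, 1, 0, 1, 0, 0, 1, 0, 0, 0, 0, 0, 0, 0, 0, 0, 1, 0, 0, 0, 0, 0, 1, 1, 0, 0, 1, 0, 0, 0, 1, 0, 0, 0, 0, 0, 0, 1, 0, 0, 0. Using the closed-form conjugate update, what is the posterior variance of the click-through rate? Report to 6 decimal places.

0.002374

The Beta prior is conjugate to a Binomial/Bernoulli likelihood; the update adds successes to α and failures to β.
Posterior: Beta(α+k, β+n−k) = Beta(1.9+9, 10.0+40) = Beta(10.9, 50.0).
Var = αβ/((α+β)²(α+β+1)) = 10.9·50.0/(60.9²·61.9) = 0.002374.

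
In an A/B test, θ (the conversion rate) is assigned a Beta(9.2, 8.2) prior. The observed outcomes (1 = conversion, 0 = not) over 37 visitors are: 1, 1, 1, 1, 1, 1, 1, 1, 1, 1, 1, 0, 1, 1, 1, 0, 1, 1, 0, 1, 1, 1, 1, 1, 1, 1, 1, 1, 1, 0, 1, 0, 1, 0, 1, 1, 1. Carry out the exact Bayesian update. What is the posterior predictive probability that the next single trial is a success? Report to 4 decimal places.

The Beta prior is conjugate to a Binomial/Bernoulli likelihood; the update adds successes to α and failures to β.
Posterior: Beta(α+k, β+n−k) = Beta(9.2+31, 8.2+6) = Beta(40.2, 14.2).
For a single future Bernoulli trial, P(success | data) = α/(α+β) = 0.7390.

0.7390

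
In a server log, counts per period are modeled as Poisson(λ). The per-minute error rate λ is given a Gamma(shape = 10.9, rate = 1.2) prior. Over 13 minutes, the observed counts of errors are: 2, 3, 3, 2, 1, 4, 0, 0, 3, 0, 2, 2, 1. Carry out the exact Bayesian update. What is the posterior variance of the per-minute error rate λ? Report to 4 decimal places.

0.1681

With a Gamma(shape α, rate β) prior, the Poisson likelihood is conjugate: the posterior is Gamma(α + ΣXᵢ, β + n).
Sum of counts S = 23 over n = 13 minutes.
Posterior: Gamma(α+S, β+n) = Gamma(10.9+23, 1.2+13) = Gamma(33.9, 14.2).
Var = α/β² = 33.9/14.2² = 0.1681.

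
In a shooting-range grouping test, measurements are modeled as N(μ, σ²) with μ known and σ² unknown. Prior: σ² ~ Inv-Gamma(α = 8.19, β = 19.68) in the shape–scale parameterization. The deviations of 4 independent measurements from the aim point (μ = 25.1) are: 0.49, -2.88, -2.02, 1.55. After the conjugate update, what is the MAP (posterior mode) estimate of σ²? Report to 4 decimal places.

With known mean μ and an Inverse-Gamma(α, β) prior on σ², the Normal likelihood is conjugate: posterior is Inv-Gamma(α + n/2, β + Σ(xᵢ−μ)²/2).
Σ(xᵢ−μ)² = (0.49)² + (-2.88)² + (-2.02)² + (1.55)² = 15.0174.
Posterior: Inv-Gamma(8.19 + 4/2, 19.68 + 15.0174/2) = Inv-Gamma(10.19, 27.18870).
Mode = β/(α+1) = 27.18870/11.19 = 2.4297.

2.4297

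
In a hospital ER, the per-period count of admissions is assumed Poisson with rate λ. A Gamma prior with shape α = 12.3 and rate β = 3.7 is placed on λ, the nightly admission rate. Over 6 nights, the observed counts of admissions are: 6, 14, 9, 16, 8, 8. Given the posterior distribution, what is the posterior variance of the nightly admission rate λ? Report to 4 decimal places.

0.7790

With a Gamma(shape α, rate β) prior, the Poisson likelihood is conjugate: the posterior is Gamma(α + ΣXᵢ, β + n).
Sum of counts S = 61 over n = 6 nights.
Posterior: Gamma(α+S, β+n) = Gamma(12.3+61, 3.7+6) = Gamma(73.3, 9.7).
Var = α/β² = 73.3/9.7² = 0.7790.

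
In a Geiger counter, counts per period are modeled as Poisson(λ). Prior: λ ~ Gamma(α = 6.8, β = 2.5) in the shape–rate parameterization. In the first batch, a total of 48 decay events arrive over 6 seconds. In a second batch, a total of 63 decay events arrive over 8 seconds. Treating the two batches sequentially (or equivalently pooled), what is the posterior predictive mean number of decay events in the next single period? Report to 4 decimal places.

7.1394

With a Gamma(shape α, rate β) prior, the Poisson likelihood is conjugate: the posterior is Gamma(α + ΣXᵢ, β + n).
After batch 1: Gamma(α+S, β+n) = Gamma(6.8+48, 2.5+6) = Gamma(54.8, 8.5).
After batch 2: Gamma(α+S, β+n) = Gamma(54.8+63, 8.5+8) = Gamma(117.8, 16.5).
The predictive distribution for one future period is NegBinom with mean α/β = 7.1394.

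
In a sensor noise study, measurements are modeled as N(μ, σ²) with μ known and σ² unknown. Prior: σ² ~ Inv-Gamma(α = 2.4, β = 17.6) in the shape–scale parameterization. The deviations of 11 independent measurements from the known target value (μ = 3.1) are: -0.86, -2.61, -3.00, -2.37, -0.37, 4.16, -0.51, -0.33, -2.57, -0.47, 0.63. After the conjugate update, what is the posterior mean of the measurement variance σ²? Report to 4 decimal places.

With known mean μ and an Inverse-Gamma(α, β) prior on σ², the Normal likelihood is conjugate: posterior is Inv-Gamma(α + n/2, β + Σ(xᵢ−μ)²/2).
Σ(xᵢ−μ)² = (-0.86)² + (-2.61)² + (-3.00)² + (-2.37)² + (-0.37)² + (4.16)² + (-0.51)² + (-0.33)² + (-2.57)² + (-0.47)² + (0.63)² = 47.2028.
Posterior: Inv-Gamma(2.4 + 11/2, 17.6 + 47.2028/2) = Inv-Gamma(7.90, 41.20140).
E[σ²|data] = β/(α−1) = 41.20140/6.90 = 5.9712.

5.9712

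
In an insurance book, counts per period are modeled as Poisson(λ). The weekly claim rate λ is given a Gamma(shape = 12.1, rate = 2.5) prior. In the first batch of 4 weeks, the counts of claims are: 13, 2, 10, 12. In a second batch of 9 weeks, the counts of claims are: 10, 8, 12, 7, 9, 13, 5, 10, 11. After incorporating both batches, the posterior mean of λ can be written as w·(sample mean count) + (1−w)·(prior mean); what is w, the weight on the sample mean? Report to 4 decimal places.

With a Gamma(shape α, rate β) prior, the Poisson likelihood is conjugate: the posterior is Gamma(α + ΣXᵢ, β + n).
Total number of weeks: n = 4 + 9 = 13.
Posterior mean = (α₀+S)/(β₀+n) = [n/(β₀+n)]·(S/n) + [β₀/(β₀+n)]·(α₀/β₀), so only n and β₀ enter the weight.
Weight on data w = n/(β₀+n) = 13/(2.5+13) = 13/15.5 = 0.8387.

0.8387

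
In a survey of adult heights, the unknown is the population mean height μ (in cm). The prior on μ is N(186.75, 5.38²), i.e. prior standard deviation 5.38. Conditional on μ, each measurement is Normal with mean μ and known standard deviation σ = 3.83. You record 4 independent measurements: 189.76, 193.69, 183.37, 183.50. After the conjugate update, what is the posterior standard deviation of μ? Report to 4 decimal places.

1.8041

For Normal data with known variance σ², a Normal(μ₀, σ₀²) prior on μ is conjugate. Posterior precision = 1/σ₀² + n/σ²; posterior mean is the precision-weighted average of μ₀ and x̄.
σ₀² = 5.38² = 28.9444, σ² = 3.83² = 14.6689; σ² + n·σ₀² = 14.6689 + 4·28.9444 = 130.4465.
Posterior precision = 1/σ₀² + n/σ² = 1/28.9444 + 4/14.6689 = (σ² + n·σ₀²)/(σ₀²σ²) = 130.4465/(28.9444·14.6689); posterior variance σₙ² = σ₀²σ²/(σ² + n·σ₀²) = 28.9444·14.6689/130.4465 = 3.254840.
Posterior SD = √σₙ² = √(28.9444·14.6689/130.4465) = 1.8041.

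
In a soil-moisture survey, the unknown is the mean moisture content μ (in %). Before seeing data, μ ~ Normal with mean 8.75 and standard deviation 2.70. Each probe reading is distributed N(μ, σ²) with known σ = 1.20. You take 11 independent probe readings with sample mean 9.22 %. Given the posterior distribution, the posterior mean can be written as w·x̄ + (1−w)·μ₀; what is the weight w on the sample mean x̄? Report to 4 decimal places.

For Normal data with known variance σ², a Normal(μ₀, σ₀²) prior on μ is conjugate. Posterior precision = 1/σ₀² + n/σ²; posterior mean is the precision-weighted average of μ₀ and x̄.
σ₀² = 2.70² = 7.29, σ² = 1.20² = 1.44. Prior precision 1/σ₀² = 1/7.29; data precision n/σ² = 11/1.44.
w = (n/σ²)/(1/σ₀² + n/σ²) = n·σ₀²/(σ² + n·σ₀²) = 11·7.29/(1.44 + 11·7.29) = 80.19/81.63 = 0.9824.

0.9824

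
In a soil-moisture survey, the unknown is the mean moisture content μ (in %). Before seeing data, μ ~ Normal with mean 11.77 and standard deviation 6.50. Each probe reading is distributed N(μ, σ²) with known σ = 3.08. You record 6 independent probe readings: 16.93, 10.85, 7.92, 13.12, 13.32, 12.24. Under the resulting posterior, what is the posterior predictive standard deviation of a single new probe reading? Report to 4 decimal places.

3.3182

For Normal data with known variance σ², a Normal(μ₀, σ₀²) prior on μ is conjugate. Posterior precision = 1/σ₀² + n/σ²; posterior mean is the precision-weighted average of μ₀ and x̄.
σ₀² = 6.50² = 42.25, σ² = 3.08² = 9.4864; σ² + n·σ₀² = 9.4864 + 6·42.25 = 262.9864.
Posterior precision = 1/σ₀² + n/σ² = 1/42.25 + 6/9.4864 = (σ² + n·σ₀²)/(σ₀²σ²) = 262.9864/(42.25·9.4864); posterior variance σₙ² = σ₀²σ²/(σ² + n·σ₀²) = 42.25·9.4864/262.9864 = 1.524035.
Predictive variance for one new observation = σₙ² + σ² = 42.25·9.4864/262.9864 + 9.4864 = σ²·(σ₀² + 262.9864)/262.9864 = 9.4864·305.2364/262.9864 = 11.010435; SD = √(9.4864·305.2364/262.9864) = 3.3182.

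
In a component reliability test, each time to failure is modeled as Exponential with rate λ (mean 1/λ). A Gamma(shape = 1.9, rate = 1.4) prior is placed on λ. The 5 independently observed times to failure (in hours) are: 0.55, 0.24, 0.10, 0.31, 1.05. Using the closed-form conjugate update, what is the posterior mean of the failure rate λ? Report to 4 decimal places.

1.8904

With a Gamma(shape α, rate β) prior on the exponential rate λ, the posterior after n observations with total T = Σxᵢ is Gamma(α+n, β+T).
Sum of observations T = 2.25 hours; n = 5.
Posterior: Gamma(1.9+5, 1.4+2.25) = Gamma(6.9, 3.65).
Posterior mean of λ = α/β = 6.9/3.65 = 1.8904.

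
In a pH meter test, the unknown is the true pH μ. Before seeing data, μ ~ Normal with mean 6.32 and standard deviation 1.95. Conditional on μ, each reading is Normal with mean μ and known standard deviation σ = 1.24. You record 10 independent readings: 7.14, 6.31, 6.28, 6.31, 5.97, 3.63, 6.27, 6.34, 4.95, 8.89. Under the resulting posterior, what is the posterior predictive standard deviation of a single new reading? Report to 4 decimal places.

1.2982

For Normal data with known variance σ², a Normal(μ₀, σ₀²) prior on μ is conjugate. Posterior precision = 1/σ₀² + n/σ²; posterior mean is the precision-weighted average of μ₀ and x̄.
σ₀² = 1.95² = 3.8025, σ² = 1.24² = 1.5376; σ² + n·σ₀² = 1.5376 + 10·3.8025 = 39.5626.
Posterior precision = 1/σ₀² + n/σ² = 1/3.8025 + 10/1.5376 = (σ² + n·σ₀²)/(σ₀²σ²) = 39.5626/(3.8025·1.5376); posterior variance σₙ² = σ₀²σ²/(σ² + n·σ₀²) = 3.8025·1.5376/39.5626 = 0.147784.
Predictive variance for one new observation = σₙ² + σ² = 3.8025·1.5376/39.5626 + 1.5376 = σ²·(σ₀² + 39.5626)/39.5626 = 1.5376·43.3651/39.5626 = 1.685384; SD = √(1.5376·43.3651/39.5626) = 1.2982.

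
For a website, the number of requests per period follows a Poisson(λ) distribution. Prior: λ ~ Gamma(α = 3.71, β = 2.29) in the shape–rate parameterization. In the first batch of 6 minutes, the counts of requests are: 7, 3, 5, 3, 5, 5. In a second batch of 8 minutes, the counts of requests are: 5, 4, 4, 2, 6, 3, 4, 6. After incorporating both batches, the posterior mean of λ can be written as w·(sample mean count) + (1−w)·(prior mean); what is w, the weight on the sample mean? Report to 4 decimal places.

With a Gamma(shape α, rate β) prior, the Poisson likelihood is conjugate: the posterior is Gamma(α + ΣXᵢ, β + n).
Total number of minutes: n = 6 + 8 = 14.
Posterior mean = (α₀+S)/(β₀+n) = [n/(β₀+n)]·(S/n) + [β₀/(β₀+n)]·(α₀/β₀), so only n and β₀ enter the weight.
Weight on data w = n/(β₀+n) = 14/(2.29+14) = 14/16.29 = 0.8594.

0.8594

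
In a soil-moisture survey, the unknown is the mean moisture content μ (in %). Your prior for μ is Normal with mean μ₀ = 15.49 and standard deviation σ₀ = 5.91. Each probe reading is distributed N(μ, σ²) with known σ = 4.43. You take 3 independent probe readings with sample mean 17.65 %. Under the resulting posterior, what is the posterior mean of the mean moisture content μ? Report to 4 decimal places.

17.3093

For Normal data with known variance σ², a Normal(μ₀, σ₀²) prior on μ is conjugate. Posterior precision = 1/σ₀² + n/σ²; posterior mean is the precision-weighted average of μ₀ and x̄.
n·x̄ = 3·17.65 = 52.95.
σ₀² = 5.91² = 34.9281, σ² = 4.43² = 19.6249; σ² + n·σ₀² = 19.6249 + 3·34.9281 = 124.4092.
Posterior mean = (μ₀/σ₀² + n·x̄/σ²)/(1/σ₀² + n/σ²) = (σ²·μ₀ + σ₀²·n·x̄)/(σ² + n·σ₀²) = (19.6249·15.49 + 34.9281·52.95)/124.4092 = 2153.432596/124.4092 = 17.3093.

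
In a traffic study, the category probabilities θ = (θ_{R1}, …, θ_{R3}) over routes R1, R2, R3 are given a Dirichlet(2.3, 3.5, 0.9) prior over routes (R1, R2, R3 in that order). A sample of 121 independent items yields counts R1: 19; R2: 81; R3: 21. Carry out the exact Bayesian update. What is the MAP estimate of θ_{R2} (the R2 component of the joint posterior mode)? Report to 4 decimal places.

The Dirichlet prior is conjugate to the Multinomial likelihood: each posterior αⱼ = prior αⱼ + observed count nⱼ.
Posterior concentration: (21.3, 84.5, 21.9), total = 127.7.
Joint mode component: (α_{R2}−1)/(Σα−K) = 83.5/124.7 = 0.6696.

0.6696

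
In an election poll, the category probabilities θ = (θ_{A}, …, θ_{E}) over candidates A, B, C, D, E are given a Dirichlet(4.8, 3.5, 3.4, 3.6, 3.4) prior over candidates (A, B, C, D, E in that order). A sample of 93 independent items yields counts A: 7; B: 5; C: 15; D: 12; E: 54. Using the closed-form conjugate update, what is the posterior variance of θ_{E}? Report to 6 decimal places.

0.002217

The Dirichlet prior is conjugate to the Multinomial likelihood: each posterior αⱼ = prior αⱼ + observed count nⱼ.
Posterior concentration: (11.8, 8.5, 18.4, 15.6, 57.4), total = 111.7.
Var[θ_j] = α_j(Σα−α_j)/((Σα)²(Σα+1)) = 57.4·54.3/(111.7²·112.7) = 0.002217.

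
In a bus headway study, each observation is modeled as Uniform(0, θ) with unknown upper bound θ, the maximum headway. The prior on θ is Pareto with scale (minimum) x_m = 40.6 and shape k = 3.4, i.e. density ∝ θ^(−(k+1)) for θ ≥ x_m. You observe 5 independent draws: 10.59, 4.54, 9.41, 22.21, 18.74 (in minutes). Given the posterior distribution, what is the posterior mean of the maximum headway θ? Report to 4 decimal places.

46.0865

A Pareto(scale x_m, shape k) prior on the upper bound θ of Uniform(0, θ) is conjugate: posterior is Pareto(max(x_m, max xᵢ), k + n).
Sample maximum = 22.21; prior scale x_m = 40.6 → posterior scale = max = 40.60.
Posterior shape = 3.4 + 5 = 8.4.
E[θ|data] = k·x_m/(k−1) = 8.4·40.60/7.4 = 46.0865.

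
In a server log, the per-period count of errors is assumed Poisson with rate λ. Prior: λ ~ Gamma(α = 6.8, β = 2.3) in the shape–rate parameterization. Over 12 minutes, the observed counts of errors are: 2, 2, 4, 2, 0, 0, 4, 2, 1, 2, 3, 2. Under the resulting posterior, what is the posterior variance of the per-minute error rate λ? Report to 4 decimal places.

With a Gamma(shape α, rate β) prior, the Poisson likelihood is conjugate: the posterior is Gamma(α + ΣXᵢ, β + n).
Sum of counts S = 24 over n = 12 minutes.
Posterior: Gamma(α+S, β+n) = Gamma(6.8+24, 2.3+12) = Gamma(30.8, 14.3).
Var = α/β² = 30.8/14.3² = 0.1506.

0.1506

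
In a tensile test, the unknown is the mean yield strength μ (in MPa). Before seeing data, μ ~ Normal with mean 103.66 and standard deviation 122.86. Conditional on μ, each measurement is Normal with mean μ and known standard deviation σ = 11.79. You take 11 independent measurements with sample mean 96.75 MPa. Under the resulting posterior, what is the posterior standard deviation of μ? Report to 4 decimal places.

For Normal data with known variance σ², a Normal(μ₀, σ₀²) prior on μ is conjugate. Posterior precision = 1/σ₀² + n/σ²; posterior mean is the precision-weighted average of μ₀ and x̄.
σ₀² = 122.86² = 15094.5796, σ² = 11.79² = 139.0041; σ² + n·σ₀² = 139.0041 + 11·15094.5796 = 166179.3797.
Posterior precision = 1/σ₀² + n/σ² = 1/15094.5796 + 11/139.0041 = (σ² + n·σ₀²)/(σ₀²σ²) = 166179.3797/(15094.5796·139.0041); posterior variance σₙ² = σ₀²σ²/(σ² + n·σ₀²) = 15094.5796·139.0041/166179.3797 = 12.626166.
Posterior SD = √σₙ² = √(15094.5796·139.0041/166179.3797) = 3.5533.

3.5533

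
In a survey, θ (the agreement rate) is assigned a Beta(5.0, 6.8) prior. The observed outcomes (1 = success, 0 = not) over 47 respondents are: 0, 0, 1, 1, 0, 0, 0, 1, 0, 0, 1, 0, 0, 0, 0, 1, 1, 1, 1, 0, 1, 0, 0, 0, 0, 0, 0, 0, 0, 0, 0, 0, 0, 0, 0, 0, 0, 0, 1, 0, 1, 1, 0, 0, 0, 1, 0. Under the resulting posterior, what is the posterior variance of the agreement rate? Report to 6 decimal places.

The Beta prior is conjugate to a Binomial/Bernoulli likelihood; the update adds successes to α and failures to β.
Posterior: Beta(α+k, β+n−k) = Beta(5.0+13, 6.8+34) = Beta(18.0, 40.8).
Var = αβ/((α+β)²(α+β+1)) = 18.0·40.8/(58.8²·59.8) = 0.003552.

0.003552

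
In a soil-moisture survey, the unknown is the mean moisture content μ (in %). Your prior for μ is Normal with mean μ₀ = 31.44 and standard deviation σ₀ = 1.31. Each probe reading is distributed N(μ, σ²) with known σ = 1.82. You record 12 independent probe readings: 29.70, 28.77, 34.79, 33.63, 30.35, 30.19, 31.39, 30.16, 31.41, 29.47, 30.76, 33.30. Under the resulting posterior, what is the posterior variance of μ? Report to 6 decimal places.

For Normal data with known variance σ², a Normal(μ₀, σ₀²) prior on μ is conjugate. Posterior precision = 1/σ₀² + n/σ²; posterior mean is the precision-weighted average of μ₀ and x̄.
σ₀² = 1.31² = 1.7161, σ² = 1.82² = 3.3124; σ² + n·σ₀² = 3.3124 + 12·1.7161 = 23.9056.
Posterior precision = 1/σ₀² + n/σ² = 1/1.7161 + 12/3.3124 = (σ² + n·σ₀²)/(σ₀²σ²) = 23.9056/(1.7161·3.3124); posterior variance σₙ² = σ₀²σ²/(σ² + n·σ₀²) = 1.7161·3.3124/23.9056 = 0.237786.

0.237786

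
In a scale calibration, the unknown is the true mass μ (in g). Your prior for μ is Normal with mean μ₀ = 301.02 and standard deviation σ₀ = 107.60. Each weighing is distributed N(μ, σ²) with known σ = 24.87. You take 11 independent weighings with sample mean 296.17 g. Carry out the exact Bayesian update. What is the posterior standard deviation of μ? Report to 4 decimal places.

7.4804

For Normal data with known variance σ², a Normal(μ₀, σ₀²) prior on μ is conjugate. Posterior precision = 1/σ₀² + n/σ²; posterior mean is the precision-weighted average of μ₀ and x̄.
σ₀² = 107.60² = 11577.76, σ² = 24.87² = 618.5169; σ² + n·σ₀² = 618.5169 + 11·11577.76 = 127973.8769.
Posterior precision = 1/σ₀² + n/σ² = 1/11577.76 + 11/618.5169 = (σ² + n·σ₀²)/(σ₀²σ²) = 127973.8769/(11577.76·618.5169); posterior variance σₙ² = σ₀²σ²/(σ² + n·σ₀²) = 11577.76·618.5169/127973.8769 = 55.957047.
Posterior SD = √σₙ² = √(11577.76·618.5169/127973.8769) = 7.4804.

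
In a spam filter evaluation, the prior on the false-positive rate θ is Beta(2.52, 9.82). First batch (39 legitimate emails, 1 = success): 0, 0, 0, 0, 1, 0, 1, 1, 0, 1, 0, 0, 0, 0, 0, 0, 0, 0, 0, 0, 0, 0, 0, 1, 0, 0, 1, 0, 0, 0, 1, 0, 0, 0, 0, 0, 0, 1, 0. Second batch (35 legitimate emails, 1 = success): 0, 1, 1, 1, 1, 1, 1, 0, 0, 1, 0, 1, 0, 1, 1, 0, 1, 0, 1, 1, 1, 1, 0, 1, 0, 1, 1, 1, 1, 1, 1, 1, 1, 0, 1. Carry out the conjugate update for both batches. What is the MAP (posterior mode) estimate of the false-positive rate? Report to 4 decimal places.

The Beta prior is conjugate to a Binomial/Bernoulli likelihood; the update adds successes to α and failures to β.
After batch 1: Beta(2.52+8, 9.82+31) = Beta(10.52, 40.82).
After batch 2: Beta(10.52+25, 40.82+10) = Beta(35.52, 50.82).
Mode of Beta(a,b) for a,b>1 is (a−1)/(a+b−2) = 34.52/84.34 = 0.4093.

0.4093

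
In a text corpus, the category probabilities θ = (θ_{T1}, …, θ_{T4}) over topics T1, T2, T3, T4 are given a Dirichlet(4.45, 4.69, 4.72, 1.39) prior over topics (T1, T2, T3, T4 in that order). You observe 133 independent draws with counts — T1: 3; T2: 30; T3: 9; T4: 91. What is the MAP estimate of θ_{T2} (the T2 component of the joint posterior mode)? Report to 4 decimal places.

0.2336

The Dirichlet prior is conjugate to the Multinomial likelihood: each posterior αⱼ = prior αⱼ + observed count nⱼ.
Posterior concentration: (7.45, 34.69, 13.72, 92.39), total = 148.25.
Joint mode component: (α_{T2}−1)/(Σα−K) = 33.69/144.25 = 0.2336.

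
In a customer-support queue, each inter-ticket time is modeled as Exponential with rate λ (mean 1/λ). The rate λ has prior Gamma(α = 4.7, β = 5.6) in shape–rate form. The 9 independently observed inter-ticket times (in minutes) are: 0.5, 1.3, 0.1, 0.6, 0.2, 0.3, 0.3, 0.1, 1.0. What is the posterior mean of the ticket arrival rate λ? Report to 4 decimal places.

1.3700

With a Gamma(shape α, rate β) prior on the exponential rate λ, the posterior after n observations with total T = Σxᵢ is Gamma(α+n, β+T).
Sum of observations T = 4.4 minutes; n = 9.
Posterior: Gamma(4.7+9, 5.6+4.4) = Gamma(13.7, 10.0).
Posterior mean of λ = α/β = 13.7/10.0 = 1.3700.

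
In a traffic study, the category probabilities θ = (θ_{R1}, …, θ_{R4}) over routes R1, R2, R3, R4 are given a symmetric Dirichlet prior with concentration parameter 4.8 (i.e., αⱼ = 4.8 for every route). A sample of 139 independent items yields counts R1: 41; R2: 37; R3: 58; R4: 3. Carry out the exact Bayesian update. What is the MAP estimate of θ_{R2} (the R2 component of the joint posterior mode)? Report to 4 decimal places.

The Dirichlet prior is conjugate to the Multinomial likelihood: each posterior αⱼ = prior αⱼ + observed count nⱼ.
Posterior concentration: (45.8, 41.8, 62.8, 7.8), total = 158.2.
Joint mode component: (α_{R2}−1)/(Σα−K) = 40.8/154.2 = 0.2646.

0.2646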